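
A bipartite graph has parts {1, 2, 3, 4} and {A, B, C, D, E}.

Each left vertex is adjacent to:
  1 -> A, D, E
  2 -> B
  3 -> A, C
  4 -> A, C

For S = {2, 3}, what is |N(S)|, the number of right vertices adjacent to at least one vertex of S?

3

The union of neighbours of {2, 3} is {A, B, C}, which has 3 elements.
Since |N(S)| = 3 ≥ |S| = 2, Hall's condition holds for this subset.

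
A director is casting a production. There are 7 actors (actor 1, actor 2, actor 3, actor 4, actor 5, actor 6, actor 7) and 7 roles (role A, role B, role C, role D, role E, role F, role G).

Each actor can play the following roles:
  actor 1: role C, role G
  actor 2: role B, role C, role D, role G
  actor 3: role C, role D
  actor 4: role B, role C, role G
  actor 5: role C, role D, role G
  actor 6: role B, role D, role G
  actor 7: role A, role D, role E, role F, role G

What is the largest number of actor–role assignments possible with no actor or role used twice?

For example, pair actor 1-role C, actor 2-role B, actor 3-role D, actor 4-role G, actor 7-role F.
The set {actor 1, actor 2, actor 3, actor 4, actor 5, actor 6} has only 4 neighbours ({role B, role C, role D, role G}), so by Hall's theorem at most 5 of the 7 actors can be matched.

5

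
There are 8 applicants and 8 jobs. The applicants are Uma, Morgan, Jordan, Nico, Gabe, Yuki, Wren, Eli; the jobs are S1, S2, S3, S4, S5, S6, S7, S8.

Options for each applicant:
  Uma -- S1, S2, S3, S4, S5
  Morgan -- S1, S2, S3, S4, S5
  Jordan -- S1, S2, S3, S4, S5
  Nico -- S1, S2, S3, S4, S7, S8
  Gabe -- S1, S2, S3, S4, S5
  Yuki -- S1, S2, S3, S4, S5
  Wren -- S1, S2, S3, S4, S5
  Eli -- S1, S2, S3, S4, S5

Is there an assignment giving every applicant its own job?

No

The set {Uma, Morgan, Jordan, Gabe, Yuki, Wren, Eli} has only 5 neighbours ({S1, S2, S3, S4, S5}), so by Hall's theorem at most 6 of the 8 applicants can be matched.
Hence no matching covers every applicant.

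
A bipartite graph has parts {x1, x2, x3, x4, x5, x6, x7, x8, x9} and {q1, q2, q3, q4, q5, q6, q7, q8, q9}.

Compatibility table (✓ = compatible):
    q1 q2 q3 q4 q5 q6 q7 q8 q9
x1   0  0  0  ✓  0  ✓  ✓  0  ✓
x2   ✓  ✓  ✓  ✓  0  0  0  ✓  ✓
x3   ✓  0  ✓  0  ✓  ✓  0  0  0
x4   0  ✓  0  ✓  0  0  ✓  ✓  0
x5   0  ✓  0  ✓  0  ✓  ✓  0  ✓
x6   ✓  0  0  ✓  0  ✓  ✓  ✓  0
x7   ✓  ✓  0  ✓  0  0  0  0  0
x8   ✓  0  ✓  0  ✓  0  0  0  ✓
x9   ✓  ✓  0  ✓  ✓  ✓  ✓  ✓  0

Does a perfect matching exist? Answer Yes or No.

One maximum matching: x1→q7, x2→q9, x3→q5, x4→q8, x5→q2, x6→q4, x7→q1, x8→q3, x9→q6.
All 9 left vertices are covered.

Yes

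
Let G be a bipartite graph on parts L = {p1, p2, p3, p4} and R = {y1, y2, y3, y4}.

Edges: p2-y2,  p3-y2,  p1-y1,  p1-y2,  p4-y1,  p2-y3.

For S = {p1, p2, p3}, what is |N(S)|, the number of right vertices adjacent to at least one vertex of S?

3

The union of neighbours of {p1, p2, p3} is {y1, y2, y3}, which has 3 elements.
Since |N(S)| = 3 ≥ |S| = 3, Hall's condition holds for this subset.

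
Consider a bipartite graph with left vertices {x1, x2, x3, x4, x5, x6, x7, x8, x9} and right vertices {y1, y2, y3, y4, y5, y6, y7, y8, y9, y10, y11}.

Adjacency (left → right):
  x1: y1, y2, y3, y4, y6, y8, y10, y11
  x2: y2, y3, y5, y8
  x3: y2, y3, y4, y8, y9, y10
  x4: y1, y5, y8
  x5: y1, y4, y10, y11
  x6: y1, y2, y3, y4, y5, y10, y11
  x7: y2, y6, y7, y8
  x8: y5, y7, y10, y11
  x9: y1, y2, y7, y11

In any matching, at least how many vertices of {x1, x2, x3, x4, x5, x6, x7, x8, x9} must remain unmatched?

For example, pair x1-y6, x2-y3, x3-y4, x4-y1, x5-y11, x6-y10, x7-y8, x8-y5, x9-y7.
This saturates every left vertex, so 9 is the maximum.
That matches 9 of the 9, leaving 0 unmatched; no matching can do better.

0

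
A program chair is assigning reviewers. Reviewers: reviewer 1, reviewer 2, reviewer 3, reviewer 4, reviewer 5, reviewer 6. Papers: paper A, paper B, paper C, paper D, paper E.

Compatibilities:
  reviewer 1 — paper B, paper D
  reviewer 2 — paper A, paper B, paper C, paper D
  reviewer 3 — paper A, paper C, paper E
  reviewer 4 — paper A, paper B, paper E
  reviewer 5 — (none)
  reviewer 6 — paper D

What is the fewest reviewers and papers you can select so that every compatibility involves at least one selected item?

The 5 edges reviewer 1–paper B, reviewer 2–paper C, reviewer 3–paper E, reviewer 4–paper A, reviewer 6–paper D form a matching, so any vertex cover needs at least 5 vertices (one per matched edge).
Conversely {reviewer 1, reviewer 2, reviewer 3, reviewer 4, reviewer 6} meets every edge and has exactly 5 vertices, so 5 is optimal.

5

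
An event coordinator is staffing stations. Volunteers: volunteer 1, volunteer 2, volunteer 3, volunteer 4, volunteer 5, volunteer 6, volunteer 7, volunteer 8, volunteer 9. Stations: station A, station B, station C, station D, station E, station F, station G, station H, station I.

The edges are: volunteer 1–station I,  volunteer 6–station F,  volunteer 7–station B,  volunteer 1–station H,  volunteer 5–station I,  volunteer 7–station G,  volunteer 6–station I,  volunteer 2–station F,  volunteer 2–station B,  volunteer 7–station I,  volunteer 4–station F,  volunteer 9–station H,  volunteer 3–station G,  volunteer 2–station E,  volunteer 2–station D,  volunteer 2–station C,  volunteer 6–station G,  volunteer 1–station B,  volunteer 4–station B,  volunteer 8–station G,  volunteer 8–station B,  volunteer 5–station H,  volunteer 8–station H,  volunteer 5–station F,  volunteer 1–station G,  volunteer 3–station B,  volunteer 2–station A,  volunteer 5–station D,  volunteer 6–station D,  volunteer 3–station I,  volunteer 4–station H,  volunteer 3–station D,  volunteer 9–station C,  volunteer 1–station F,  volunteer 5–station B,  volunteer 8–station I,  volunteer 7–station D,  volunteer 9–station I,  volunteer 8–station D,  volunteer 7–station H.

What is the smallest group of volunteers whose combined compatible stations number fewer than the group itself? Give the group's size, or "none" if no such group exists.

7

Take S = {volunteer 1, volunteer 3, volunteer 4, volunteer 5, volunteer 6, volunteer 7, volunteer 8}. Its neighbourhood is {station B, station D, station F, station G, station H, station I}, so |N(S)| = 6 < |S| = 7.
Every subset of size less than 7 has at least as many neighbours as members, so 7 is the minimum.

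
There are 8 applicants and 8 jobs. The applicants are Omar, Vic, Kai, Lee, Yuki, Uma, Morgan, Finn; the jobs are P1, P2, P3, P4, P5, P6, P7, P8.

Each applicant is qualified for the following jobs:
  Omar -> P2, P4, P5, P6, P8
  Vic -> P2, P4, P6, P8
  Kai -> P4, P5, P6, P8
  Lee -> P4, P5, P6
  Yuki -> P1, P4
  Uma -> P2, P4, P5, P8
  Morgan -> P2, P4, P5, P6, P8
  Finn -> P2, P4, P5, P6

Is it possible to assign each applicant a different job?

No

The set {Omar, Vic, Kai, Lee, Uma, Morgan, Finn} has only 5 neighbours ({P2, P4, P5, P6, P8}), so by Hall's theorem at most 6 of the 8 applicants can be matched.
Hence no matching covers every applicant.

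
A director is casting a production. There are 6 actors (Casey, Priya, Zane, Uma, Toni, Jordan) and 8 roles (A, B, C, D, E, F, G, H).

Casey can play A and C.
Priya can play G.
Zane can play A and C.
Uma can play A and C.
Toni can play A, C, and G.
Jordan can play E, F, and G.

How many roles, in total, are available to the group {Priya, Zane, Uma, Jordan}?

5

The union of neighbours of {Priya, Zane, Uma, Jordan} is {A, C, E, F, G}, which has 5 elements.
Since |N(S)| = 5 ≥ |S| = 4, Hall's condition holds for this subset.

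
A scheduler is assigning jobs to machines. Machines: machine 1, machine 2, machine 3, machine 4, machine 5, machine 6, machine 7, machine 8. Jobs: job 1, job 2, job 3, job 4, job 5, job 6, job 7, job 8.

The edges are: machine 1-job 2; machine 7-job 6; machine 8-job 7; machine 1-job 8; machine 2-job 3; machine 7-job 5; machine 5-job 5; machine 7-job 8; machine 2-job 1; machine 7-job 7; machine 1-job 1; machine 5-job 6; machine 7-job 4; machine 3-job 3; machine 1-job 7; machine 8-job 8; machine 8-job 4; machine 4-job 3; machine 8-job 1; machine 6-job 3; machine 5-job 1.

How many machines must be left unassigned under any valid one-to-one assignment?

For example, pair machine 1-job 2, machine 2-job 1, machine 3-job 3, machine 5-job 6, machine 7-job 5, machine 8-job 4.
The set {machine 3, machine 4, machine 6} has only 1 neighbour ({job 3}), so by Hall's theorem at most 6 of the 8 machines can be matched.
That matches 6 of the 8, leaving 2 unmatched; no matching can do better.

2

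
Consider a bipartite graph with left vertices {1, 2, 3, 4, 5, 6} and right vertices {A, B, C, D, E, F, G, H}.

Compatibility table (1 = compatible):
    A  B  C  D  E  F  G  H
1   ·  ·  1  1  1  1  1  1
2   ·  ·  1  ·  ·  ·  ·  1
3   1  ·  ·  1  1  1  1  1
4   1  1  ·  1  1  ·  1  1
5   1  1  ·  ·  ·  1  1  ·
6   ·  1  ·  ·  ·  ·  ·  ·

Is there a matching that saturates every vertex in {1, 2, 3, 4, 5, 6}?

Yes

One maximum matching: 1→E, 2→C, 3→A, 4→G, 5→F, 6→B.
All 6 left vertices are covered.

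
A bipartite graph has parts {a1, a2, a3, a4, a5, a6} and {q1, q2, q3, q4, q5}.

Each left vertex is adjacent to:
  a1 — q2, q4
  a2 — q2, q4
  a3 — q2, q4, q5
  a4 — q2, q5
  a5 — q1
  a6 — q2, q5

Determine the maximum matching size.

One maximum matching: a1–q4, a2–q2, a3–q5, a5–q1.
The set {a1, a2, a3, a4, a6} has only 3 neighbours ({q2, q4, q5}), so by Hall's theorem at most 4 of the 6 left vertices can be matched.

4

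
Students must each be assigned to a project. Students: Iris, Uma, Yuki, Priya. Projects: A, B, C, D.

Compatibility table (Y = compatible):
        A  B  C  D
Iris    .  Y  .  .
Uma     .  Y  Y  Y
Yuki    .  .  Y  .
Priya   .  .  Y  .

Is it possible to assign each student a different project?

No

The set {Yuki, Priya} has only 1 neighbour ({C}), so by Hall's theorem at most 3 of the 4 students can be matched.
Hence no matching covers every student.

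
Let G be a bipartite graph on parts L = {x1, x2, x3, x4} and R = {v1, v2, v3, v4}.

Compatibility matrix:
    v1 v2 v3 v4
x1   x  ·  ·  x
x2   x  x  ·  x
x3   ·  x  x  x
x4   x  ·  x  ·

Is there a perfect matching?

For example, pair x1→v4, x2→v2, x3→v3, x4→v1.
Every left vertex is matched, so this is a perfect matching.

Yes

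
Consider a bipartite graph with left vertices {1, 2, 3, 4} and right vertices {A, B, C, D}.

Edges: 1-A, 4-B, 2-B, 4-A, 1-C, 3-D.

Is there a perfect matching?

One maximum matching: 1→C, 2→B, 3→D, 4→A.
Every left vertex is matched, so this is a perfect matching.

Yes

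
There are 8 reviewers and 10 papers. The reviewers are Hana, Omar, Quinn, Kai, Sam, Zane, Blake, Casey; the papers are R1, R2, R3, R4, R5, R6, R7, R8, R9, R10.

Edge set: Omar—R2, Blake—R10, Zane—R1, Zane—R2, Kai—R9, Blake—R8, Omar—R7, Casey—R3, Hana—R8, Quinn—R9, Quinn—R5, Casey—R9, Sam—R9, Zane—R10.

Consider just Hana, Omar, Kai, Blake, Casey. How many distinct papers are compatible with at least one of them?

6

The union of neighbours of {Hana, Omar, Kai, Blake, Casey} is {R2, R3, R7, R8, R9, R10}, which has 6 elements.
Since |N(S)| = 6 ≥ |S| = 5, Hall's condition holds for this subset.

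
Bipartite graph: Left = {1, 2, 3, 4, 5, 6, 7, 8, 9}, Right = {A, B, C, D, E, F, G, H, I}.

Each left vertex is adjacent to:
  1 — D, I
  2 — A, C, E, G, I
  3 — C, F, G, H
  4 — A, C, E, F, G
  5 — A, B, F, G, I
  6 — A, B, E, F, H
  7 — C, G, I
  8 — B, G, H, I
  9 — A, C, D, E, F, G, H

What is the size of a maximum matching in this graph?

For example, pair 1-D, 2-I, 3-F, 4-E, 5-A, 6-H, 7-C, 8-B, 9-G.
This saturates every left vertex, so 9 is the maximum.

9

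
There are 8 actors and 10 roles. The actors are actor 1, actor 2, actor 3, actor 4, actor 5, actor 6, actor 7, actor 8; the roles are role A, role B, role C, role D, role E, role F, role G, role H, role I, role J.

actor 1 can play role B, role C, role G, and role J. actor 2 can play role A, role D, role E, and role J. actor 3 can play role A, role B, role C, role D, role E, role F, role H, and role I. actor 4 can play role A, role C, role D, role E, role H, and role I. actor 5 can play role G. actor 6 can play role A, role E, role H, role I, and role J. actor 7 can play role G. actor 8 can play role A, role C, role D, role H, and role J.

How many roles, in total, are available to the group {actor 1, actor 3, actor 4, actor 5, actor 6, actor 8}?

10

The union of neighbours of {actor 1, actor 3, actor 4, actor 5, actor 6, actor 8} is {role A, role B, role C, role D, role E, role F, role G, role H, role I, role J}, which has 10 elements.
Since |N(S)| = 10 ≥ |S| = 6, Hall's condition holds for this subset.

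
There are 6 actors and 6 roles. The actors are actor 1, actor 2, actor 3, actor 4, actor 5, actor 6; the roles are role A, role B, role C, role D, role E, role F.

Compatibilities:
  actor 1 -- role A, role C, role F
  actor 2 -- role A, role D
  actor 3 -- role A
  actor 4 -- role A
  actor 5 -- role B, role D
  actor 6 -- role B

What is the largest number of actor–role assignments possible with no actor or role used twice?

One maximum matching: actor 1–role F, actor 2–role D, actor 3–role A, actor 5–role B.
The set {actor 2, actor 3, actor 4, actor 5, actor 6} has only 3 neighbours ({role A, role B, role D}), so by Hall's theorem at most 4 of the 6 actors can be matched.

4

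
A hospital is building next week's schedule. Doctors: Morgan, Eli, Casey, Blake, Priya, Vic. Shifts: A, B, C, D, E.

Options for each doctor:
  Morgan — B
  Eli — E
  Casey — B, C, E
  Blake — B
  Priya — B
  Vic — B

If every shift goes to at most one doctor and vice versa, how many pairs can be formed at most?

3

For example, pair Morgan–B, Eli–E, Casey–C.
The set {Morgan, Blake, Priya, Vic} has only 1 neighbour ({B}), so by Hall's theorem at most 3 of the 6 doctors can be matched.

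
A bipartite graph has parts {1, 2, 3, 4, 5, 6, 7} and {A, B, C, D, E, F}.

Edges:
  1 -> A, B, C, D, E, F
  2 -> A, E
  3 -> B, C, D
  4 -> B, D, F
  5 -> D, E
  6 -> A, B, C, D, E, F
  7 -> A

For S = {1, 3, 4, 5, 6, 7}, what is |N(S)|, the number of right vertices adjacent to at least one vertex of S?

6

The union of neighbours of {1, 3, 4, 5, 6, 7} is {A, B, C, D, E, F}, which has 6 elements.
Since |N(S)| = 6 ≥ |S| = 6, Hall's condition holds for this subset.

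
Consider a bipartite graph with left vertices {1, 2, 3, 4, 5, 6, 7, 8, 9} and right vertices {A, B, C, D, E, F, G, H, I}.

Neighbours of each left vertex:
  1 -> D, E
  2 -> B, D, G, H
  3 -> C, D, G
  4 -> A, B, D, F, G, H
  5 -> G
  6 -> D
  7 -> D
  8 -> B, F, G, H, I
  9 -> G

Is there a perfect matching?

No

The set {5, 6, 7, 9} has only 2 neighbours ({D, G}), so by Hall's theorem at most 7 of the 9 left vertices can be matched.
Hence no matching covers every left vertex.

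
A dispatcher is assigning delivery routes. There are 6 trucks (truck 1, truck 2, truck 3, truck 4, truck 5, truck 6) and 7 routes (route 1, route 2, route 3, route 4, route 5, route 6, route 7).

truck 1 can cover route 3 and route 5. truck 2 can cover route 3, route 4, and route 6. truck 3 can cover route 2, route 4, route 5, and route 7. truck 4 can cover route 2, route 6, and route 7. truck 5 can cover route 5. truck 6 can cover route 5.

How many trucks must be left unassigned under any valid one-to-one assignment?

A valid assignment of size 5: truck 1-route 3, truck 2-route 6, truck 3-route 2, truck 4-route 7, truck 5-route 5.
The set {truck 5, truck 6} has only 1 neighbour ({route 5}), so by Hall's theorem at most 5 of the 6 trucks can be matched.
That matches 5 of the 6, leaving 1 unmatched; no matching can do better.

1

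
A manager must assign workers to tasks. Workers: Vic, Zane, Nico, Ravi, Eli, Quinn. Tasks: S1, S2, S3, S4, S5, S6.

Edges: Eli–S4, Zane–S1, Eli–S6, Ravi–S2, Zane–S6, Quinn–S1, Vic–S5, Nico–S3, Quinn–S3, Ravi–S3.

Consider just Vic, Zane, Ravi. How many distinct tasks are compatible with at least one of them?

5

The union of neighbours of {Vic, Zane, Ravi} is {S1, S2, S3, S5, S6}, which has 5 elements.
Since |N(S)| = 5 ≥ |S| = 3, Hall's condition holds for this subset.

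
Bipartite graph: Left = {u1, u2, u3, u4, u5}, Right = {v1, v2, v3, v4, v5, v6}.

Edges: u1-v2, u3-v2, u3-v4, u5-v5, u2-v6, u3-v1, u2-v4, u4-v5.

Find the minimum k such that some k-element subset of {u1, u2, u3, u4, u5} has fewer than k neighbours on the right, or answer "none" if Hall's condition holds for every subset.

2

Take S = {u4, u5}. Its neighbourhood is {v5}, so |N(S)| = 1 < |S| = 2.
No single vertex violates Hall's condition since each has at least one neighbour, so 2 is the minimum.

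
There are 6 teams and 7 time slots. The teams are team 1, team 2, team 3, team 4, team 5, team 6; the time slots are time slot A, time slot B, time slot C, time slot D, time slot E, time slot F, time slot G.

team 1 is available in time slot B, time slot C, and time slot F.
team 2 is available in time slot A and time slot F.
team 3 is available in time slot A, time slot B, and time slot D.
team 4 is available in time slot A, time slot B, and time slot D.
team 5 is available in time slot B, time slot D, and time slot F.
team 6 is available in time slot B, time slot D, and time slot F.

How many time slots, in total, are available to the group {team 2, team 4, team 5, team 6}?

The union of neighbours of {team 2, team 4, team 5, team 6} is {time slot A, time slot B, time slot D, time slot F}, which has 4 elements.
Since |N(S)| = 4 ≥ |S| = 4, Hall's condition holds for this subset.

4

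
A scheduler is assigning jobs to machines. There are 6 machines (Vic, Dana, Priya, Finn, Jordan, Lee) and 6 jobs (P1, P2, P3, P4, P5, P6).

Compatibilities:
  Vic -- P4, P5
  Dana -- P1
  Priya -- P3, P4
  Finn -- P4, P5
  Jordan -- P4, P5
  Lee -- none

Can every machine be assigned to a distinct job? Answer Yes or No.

No

The set {Vic, Finn, Jordan, Lee} has only 2 neighbours ({P4, P5}), so by Hall's theorem at most 4 of the 6 machines can be matched.
Hence no matching covers every machine.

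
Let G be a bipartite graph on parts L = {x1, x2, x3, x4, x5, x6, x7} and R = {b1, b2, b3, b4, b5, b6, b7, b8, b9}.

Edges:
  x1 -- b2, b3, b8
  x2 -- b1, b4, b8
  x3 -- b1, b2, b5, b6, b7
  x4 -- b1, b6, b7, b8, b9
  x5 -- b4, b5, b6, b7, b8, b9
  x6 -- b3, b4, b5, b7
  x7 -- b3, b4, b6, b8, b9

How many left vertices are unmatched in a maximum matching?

For example, pair x1-b3, x2-b4, x3-b1, x4-b6, x5-b5, x6-b7, x7-b8.
This saturates every left vertex, so 7 is the maximum.
That matches 7 of the 7, leaving 0 unmatched; no matching can do better.

0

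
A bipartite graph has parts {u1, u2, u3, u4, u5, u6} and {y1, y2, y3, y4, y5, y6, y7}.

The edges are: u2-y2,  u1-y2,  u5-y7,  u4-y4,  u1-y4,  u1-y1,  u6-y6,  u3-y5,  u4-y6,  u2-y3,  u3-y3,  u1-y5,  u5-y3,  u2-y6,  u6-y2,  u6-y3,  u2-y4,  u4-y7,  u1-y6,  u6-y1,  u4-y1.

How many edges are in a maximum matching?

6

For example, pair u1-y6, u2-y2, u3-y5, u4-y1, u5-y7, u6-y3.
This saturates every left vertex, so 6 is the maximum.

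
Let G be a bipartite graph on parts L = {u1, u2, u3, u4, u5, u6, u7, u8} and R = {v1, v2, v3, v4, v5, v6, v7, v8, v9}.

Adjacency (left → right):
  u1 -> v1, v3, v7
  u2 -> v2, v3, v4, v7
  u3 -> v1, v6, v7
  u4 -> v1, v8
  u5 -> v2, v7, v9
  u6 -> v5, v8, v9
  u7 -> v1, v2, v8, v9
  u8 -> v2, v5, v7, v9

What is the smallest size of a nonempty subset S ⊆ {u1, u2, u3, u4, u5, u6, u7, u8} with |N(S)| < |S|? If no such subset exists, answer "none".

none

A matching saturating every left vertex exists, for instance u1→v7, u2→v4, u3→v6, u4→v8, u5→v9, u6→v5, u7→v1, u8→v2.
By Hall's marriage theorem, this means |N(S)| ≥ |S| for every subset S, so no violating subset exists.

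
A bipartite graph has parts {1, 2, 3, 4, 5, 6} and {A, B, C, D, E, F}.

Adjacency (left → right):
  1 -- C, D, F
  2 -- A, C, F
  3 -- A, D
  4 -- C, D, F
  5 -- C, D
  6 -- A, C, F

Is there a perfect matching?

No

The set {1, 2, 3, 4, 5, 6} has only 4 neighbours ({A, C, D, F}), so by Hall's theorem at most 4 of the 6 left vertices can be matched.
Hence no matching covers every left vertex.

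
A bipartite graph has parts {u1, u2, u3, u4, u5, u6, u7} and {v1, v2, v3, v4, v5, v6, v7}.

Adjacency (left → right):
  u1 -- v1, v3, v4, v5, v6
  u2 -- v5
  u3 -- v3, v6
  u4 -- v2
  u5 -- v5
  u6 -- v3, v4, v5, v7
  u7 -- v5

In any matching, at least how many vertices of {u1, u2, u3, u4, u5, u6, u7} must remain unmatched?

2

For example, pair u1-v3, u2-v5, u3-v6, u4-v2, u6-v7.
The set {u2, u5, u7} has only 1 neighbour ({v5}), so by Hall's theorem at most 5 of the 7 left vertices can be matched.
That matches 5 of the 7, leaving 2 unmatched; no matching can do better.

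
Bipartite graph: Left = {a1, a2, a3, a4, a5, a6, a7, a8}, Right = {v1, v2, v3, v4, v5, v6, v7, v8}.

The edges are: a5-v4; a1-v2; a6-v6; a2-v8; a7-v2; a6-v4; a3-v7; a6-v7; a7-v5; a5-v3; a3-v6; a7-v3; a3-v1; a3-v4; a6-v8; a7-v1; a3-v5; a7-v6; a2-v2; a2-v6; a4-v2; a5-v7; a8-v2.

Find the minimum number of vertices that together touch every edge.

6

The 6 edges a1–v2, a2–v8, a3–v1, a5–v7, a6–v6, a7–v3 form a matching, so any vertex cover needs at least 6 vertices (one per matched edge).
Conversely {a2, a3, a5, a6, a7, v2} meets every edge and has exactly 6 vertices, so 6 is optimal.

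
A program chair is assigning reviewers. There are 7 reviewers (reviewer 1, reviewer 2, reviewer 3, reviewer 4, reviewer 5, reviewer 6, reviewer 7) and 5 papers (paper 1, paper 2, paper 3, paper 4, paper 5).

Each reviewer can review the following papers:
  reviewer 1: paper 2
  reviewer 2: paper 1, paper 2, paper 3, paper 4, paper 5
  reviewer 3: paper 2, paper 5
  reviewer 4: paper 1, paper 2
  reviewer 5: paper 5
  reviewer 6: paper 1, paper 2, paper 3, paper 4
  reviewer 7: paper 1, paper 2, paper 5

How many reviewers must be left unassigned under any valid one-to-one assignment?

2

For example, pair reviewer 1→paper 2, reviewer 2→paper 3, reviewer 3→paper 5, reviewer 4→paper 1, reviewer 6→paper 4.
The set {reviewer 1, reviewer 3, reviewer 4, reviewer 5, reviewer 7} has only 3 neighbours ({paper 1, paper 2, paper 5}), so by Hall's theorem at most 5 of the 7 reviewers can be matched.
That matches 5 of the 7, leaving 2 unmatched; no matching can do better.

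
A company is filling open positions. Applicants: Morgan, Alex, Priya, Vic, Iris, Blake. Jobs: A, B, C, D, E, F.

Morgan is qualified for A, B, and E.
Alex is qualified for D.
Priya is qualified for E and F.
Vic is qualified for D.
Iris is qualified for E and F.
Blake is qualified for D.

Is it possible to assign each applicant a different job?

The set {Alex, Vic, Blake} has only 1 neighbour ({D}), so by Hall's theorem at most 4 of the 6 applicants can be matched.
Hence no matching covers every applicant.

No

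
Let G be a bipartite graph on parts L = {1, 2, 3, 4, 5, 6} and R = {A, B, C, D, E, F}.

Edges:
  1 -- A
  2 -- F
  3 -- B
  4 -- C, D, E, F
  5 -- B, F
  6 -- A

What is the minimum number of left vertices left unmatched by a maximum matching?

A valid assignment of size 4: 1–A, 2–F, 3–B, 4–E.
The set {1, 2, 3, 5, 6} has only 3 neighbours ({A, B, F}), so by Hall's theorem at most 4 of the 6 left vertices can be matched.
That matches 4 of the 6, leaving 2 unmatched; no matching can do better.

2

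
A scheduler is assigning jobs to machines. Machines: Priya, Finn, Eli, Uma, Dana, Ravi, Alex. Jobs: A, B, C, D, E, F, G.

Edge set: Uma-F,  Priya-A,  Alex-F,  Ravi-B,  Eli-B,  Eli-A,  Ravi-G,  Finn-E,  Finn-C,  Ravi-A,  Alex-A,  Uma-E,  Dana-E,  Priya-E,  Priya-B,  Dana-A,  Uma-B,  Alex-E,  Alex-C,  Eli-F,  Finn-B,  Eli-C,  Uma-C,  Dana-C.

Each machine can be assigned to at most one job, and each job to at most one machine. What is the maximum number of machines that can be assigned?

For example, pair Priya-A, Finn-B, Eli-F, Uma-C, Dana-E, Ravi-G.
The set {Priya, Finn, Eli, Uma, Dana, Alex} has only 5 neighbours ({A, B, C, E, F}), so by Hall's theorem at most 6 of the 7 machines can be matched.

6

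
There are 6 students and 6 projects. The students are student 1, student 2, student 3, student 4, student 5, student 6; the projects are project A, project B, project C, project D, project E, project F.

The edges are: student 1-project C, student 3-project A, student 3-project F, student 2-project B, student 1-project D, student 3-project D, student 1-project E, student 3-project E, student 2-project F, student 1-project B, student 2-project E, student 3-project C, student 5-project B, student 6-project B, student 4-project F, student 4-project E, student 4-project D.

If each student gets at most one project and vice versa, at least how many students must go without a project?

1

One maximum matching: student 1–project D, student 2–project E, student 3–project C, student 4–project F, student 5–project B.
The set {student 5, student 6} has only 1 neighbour ({project B}), so by Hall's theorem at most 5 of the 6 students can be matched.
That matches 5 of the 6, leaving 1 unmatched; no matching can do better.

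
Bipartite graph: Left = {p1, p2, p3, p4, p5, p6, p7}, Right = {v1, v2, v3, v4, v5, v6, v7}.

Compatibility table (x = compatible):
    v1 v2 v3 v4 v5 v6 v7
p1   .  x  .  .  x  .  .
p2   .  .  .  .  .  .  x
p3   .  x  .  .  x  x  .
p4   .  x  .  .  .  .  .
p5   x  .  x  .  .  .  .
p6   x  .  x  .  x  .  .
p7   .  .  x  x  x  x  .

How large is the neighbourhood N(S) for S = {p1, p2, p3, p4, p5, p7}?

The union of neighbours of {p1, p2, p3, p4, p5, p7} is {v1, v2, v3, v4, v5, v6, v7}, which has 7 elements.
Since |N(S)| = 7 ≥ |S| = 6, Hall's condition holds for this subset.

7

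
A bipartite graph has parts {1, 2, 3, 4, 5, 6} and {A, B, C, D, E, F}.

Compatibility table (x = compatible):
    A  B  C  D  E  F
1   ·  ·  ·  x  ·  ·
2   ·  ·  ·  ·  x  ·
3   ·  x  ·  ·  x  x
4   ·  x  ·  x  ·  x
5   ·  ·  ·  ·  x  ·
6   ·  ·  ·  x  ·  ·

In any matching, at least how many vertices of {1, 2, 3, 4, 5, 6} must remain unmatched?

For example, pair 1-D, 2-E, 3-F, 4-B.
The set {1, 2, 5, 6} has only 2 neighbours ({D, E}), so by Hall's theorem at most 4 of the 6 left vertices can be matched.
That matches 4 of the 6, leaving 2 unmatched; no matching can do better.

2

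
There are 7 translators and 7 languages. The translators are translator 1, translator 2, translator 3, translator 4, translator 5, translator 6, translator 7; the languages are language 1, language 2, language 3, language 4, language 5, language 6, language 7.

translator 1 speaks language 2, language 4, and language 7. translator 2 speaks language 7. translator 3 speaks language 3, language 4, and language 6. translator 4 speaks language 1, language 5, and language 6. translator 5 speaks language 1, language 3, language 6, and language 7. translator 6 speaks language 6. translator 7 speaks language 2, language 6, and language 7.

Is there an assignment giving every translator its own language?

One maximum matching: translator 1–language 4, translator 2–language 7, translator 3–language 3, translator 4–language 5, translator 5–language 1, translator 6–language 6, translator 7–language 2.
All 7 translators are covered.

Yes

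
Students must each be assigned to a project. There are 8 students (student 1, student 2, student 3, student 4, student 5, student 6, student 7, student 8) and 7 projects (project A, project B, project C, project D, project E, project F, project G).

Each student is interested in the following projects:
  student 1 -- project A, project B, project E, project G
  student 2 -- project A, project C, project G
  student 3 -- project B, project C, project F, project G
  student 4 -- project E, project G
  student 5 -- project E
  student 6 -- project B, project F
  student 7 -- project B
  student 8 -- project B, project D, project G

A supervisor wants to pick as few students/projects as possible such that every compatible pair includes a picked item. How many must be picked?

A maximum matching has 7 edges (e.g. student 1–project A, student 2–project C, student 3–project F, student 4–project G, student 5–project E, student 6–project B, student 8–project D).
By König's theorem the minimum vertex cover has the same size. One such cover is {student 8, project A, project B, project C, project E, project F, project G}.

7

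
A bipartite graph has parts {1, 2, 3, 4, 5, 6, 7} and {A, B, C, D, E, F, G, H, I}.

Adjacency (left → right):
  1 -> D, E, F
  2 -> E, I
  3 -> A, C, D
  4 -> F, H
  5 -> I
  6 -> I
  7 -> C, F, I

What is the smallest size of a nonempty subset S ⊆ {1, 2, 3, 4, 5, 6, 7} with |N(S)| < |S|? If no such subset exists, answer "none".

2

Take S = {5, 6}. Its neighbourhood is {I}, so |N(S)| = 1 < |S| = 2.
No single vertex violates Hall's condition since each has at least one neighbour, so 2 is the minimum.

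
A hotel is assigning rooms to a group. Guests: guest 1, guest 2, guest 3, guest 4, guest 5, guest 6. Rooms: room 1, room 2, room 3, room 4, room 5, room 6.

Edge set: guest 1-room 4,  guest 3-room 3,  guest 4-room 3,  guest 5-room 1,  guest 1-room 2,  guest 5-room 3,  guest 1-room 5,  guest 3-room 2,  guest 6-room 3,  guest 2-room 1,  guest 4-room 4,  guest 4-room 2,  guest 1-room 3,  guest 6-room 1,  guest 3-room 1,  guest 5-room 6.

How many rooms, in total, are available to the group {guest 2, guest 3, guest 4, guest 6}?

The union of neighbours of {guest 2, guest 3, guest 4, guest 6} is {room 1, room 2, room 3, room 4}, which has 4 elements.
Since |N(S)| = 4 ≥ |S| = 4, Hall's condition holds for this subset.

4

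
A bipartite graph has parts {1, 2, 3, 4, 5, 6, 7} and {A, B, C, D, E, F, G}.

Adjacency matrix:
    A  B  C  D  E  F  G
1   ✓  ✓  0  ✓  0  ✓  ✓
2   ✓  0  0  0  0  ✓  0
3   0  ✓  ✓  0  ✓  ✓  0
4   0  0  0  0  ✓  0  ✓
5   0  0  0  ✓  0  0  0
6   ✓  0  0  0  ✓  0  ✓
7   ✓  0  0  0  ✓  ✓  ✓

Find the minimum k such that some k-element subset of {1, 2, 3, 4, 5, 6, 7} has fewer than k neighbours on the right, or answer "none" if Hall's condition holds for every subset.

none

A matching saturating every left vertex exists, for instance 1→B, 2→F, 3→C, 4→G, 5→D, 6→A, 7→E.
By Hall's marriage theorem, this means |N(S)| ≥ |S| for every subset S, so no violating subset exists.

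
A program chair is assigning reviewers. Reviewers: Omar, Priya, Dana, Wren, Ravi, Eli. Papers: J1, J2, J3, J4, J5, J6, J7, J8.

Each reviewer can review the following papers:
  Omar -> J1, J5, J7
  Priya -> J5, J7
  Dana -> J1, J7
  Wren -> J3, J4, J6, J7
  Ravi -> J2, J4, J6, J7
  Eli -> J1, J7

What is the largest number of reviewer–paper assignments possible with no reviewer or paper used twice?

5

A valid assignment of size 5: Omar→J1, Priya→J5, Dana→J7, Wren→J3, Ravi→J6.
The set {Omar, Priya, Dana, Eli} has only 3 neighbours ({J1, J5, J7}), so by Hall's theorem at most 5 of the 6 reviewers can be matched.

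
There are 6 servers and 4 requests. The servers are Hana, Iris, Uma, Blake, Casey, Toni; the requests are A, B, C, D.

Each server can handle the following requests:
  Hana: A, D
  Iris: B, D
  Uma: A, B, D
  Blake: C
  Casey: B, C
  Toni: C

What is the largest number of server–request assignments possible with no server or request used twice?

4

For example, pair Hana–A, Iris–D, Uma–B, Blake–C.
The set {Hana, Iris, Uma, Blake, Casey, Toni} has only 4 neighbours ({A, B, C, D}), so by Hall's theorem at most 4 of the 6 servers can be matched.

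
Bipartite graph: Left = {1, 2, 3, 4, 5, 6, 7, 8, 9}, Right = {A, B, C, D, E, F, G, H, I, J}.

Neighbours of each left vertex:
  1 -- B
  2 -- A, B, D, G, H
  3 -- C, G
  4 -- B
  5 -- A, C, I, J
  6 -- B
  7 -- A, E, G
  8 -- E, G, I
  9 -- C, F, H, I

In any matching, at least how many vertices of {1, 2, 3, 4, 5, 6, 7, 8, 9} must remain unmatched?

2

One maximum matching: 1–B, 2–A, 3–C, 5–I, 7–G, 8–E, 9–F.
The set {1, 4, 6} has only 1 neighbour ({B}), so by Hall's theorem at most 7 of the 9 left vertices can be matched.
That matches 7 of the 9, leaving 2 unmatched; no matching can do better.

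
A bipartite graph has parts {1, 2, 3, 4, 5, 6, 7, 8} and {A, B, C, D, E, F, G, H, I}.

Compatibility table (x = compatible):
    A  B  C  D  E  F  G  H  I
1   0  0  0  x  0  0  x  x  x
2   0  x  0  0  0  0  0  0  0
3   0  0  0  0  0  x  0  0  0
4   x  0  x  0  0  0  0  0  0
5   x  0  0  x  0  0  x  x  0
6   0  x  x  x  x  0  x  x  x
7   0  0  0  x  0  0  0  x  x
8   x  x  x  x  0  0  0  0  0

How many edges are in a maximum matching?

8

For example, pair 1-H, 2-B, 3-F, 4-A, 5-G, 6-E, 7-D, 8-C.
All 8 left vertices are matched, so no larger matching exists.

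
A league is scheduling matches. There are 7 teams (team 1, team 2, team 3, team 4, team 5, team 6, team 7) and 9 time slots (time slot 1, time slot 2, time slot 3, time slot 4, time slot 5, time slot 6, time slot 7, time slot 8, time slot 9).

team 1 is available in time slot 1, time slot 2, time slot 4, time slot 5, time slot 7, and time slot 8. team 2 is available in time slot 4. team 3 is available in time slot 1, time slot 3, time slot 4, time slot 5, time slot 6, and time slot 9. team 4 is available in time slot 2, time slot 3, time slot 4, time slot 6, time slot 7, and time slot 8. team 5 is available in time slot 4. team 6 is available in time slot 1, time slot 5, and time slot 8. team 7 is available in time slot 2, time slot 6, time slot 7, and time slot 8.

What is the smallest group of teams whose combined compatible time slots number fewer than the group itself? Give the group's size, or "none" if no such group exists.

Take S = {team 2, team 5}. Its neighbourhood is {time slot 4}, so |N(S)| = 1 < |S| = 2.
No single vertex violates Hall's condition since each has at least one neighbour, so 2 is the minimum.

2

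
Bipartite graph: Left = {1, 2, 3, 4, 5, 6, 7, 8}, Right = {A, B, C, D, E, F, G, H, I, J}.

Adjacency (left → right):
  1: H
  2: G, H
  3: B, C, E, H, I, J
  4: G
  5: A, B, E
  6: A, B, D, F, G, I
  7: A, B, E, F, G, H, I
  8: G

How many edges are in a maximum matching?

6

A valid assignment of size 6: 1–H, 2–G, 3–J, 5–E, 6–B, 7–A.
The set {1, 2, 4, 8} has only 2 neighbours ({G, H}), so by Hall's theorem at most 6 of the 8 left vertices can be matched.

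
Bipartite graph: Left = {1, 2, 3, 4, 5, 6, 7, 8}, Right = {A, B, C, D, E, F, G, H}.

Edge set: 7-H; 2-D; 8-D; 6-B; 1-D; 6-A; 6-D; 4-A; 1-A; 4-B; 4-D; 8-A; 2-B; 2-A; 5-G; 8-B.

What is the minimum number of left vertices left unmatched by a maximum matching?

3

A valid assignment of size 5: 1→A, 2→D, 4→B, 5→G, 7→H.
The set {1, 2, 3, 4, 6, 8} has only 3 neighbours ({A, B, D}), so by Hall's theorem at most 5 of the 8 left vertices can be matched.
That matches 5 of the 8, leaving 3 unmatched; no matching can do better.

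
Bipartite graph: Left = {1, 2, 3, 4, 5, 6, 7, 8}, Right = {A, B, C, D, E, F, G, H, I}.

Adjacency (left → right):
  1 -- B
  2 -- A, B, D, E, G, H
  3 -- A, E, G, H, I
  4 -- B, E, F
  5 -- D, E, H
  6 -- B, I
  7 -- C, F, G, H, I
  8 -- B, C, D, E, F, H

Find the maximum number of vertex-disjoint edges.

A valid assignment of size 8: 1–B, 2–G, 3–A, 4–F, 5–D, 6–I, 7–H, 8–E.
This saturates every left vertex, so 8 is the maximum.

8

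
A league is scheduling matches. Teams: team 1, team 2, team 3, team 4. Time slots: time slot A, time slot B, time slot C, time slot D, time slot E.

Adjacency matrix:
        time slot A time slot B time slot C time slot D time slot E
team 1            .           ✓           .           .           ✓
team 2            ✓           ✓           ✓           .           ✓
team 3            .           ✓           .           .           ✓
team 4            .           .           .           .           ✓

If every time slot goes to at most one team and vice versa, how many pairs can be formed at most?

For example, pair team 1–time slot E, team 2–time slot A, team 3–time slot B.
The set {team 1, team 3, team 4} has only 2 neighbours ({time slot B, time slot E}), so by Hall's theorem at most 3 of the 4 teams can be matched.

3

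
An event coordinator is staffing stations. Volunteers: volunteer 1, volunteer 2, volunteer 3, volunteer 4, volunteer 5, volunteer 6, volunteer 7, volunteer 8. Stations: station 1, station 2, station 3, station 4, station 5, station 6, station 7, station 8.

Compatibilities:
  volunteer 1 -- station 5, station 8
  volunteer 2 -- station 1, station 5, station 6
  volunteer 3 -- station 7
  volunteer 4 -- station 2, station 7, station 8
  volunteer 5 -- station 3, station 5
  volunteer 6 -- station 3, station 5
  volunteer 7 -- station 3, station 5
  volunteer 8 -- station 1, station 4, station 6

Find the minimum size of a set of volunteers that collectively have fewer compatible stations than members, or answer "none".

Take S = {volunteer 5, volunteer 6, volunteer 7}. Its neighbourhood is {station 3, station 5}, so |N(S)| = 2 < |S| = 3.
Every subset of size less than 3 has at least as many neighbours as members, so 3 is the minimum.

3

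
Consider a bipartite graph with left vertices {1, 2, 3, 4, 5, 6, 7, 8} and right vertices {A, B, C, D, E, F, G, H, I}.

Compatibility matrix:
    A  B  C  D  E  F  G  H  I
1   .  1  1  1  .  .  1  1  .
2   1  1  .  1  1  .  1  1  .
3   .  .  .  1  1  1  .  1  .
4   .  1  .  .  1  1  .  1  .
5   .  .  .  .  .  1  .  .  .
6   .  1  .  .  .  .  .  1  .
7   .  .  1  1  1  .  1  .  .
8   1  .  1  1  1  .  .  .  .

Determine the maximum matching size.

8

One maximum matching: 1–G, 2–A, 3–D, 4–H, 5–F, 6–B, 7–C, 8–E.
This saturates every left vertex, so 8 is the maximum.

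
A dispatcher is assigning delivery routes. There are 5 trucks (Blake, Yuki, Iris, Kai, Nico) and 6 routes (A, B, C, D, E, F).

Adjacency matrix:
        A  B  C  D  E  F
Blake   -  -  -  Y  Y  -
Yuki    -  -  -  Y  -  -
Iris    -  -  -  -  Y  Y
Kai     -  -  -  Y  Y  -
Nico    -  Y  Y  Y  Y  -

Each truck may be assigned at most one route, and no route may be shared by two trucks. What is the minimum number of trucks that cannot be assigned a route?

1

One maximum matching: Blake–E, Yuki–D, Iris–F, Nico–B.
The set {Blake, Yuki, Kai} has only 2 neighbours ({D, E}), so by Hall's theorem at most 4 of the 5 trucks can be matched.
That matches 4 of the 5, leaving 1 unmatched; no matching can do better.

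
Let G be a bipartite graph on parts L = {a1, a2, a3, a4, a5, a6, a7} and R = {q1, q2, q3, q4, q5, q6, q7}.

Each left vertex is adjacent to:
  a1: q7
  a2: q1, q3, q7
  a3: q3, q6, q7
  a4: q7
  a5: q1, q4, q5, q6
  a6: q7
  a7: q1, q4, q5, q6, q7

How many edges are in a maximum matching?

5

A valid assignment of size 5: a1–q7, a2–q1, a3–q3, a5–q4, a7–q6.
The set {a1, a4, a6} has only 1 neighbour ({q7}), so by Hall's theorem at most 5 of the 7 left vertices can be matched.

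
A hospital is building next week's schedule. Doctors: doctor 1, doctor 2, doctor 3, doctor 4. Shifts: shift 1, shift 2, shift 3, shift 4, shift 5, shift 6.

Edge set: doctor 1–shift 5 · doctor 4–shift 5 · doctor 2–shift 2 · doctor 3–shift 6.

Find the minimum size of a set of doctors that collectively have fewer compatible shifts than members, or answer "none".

2

Take S = {doctor 1, doctor 4}. Its neighbourhood is {shift 5}, so |N(S)| = 1 < |S| = 2.
No single vertex violates Hall's condition since each has at least one neighbour, so 2 is the minimum.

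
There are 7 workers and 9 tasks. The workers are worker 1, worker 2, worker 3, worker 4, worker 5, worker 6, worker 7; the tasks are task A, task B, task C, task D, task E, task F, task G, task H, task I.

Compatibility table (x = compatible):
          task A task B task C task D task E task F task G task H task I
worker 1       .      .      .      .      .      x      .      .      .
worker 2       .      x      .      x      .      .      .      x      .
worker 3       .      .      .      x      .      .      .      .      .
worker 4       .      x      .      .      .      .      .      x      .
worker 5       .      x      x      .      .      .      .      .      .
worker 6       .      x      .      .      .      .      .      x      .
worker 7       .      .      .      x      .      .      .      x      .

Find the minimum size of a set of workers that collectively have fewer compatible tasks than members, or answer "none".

Take S = {worker 2, worker 3, worker 4, worker 6}. Its neighbourhood is {task B, task D, task H}, so |N(S)| = 3 < |S| = 4.
Every subset of size less than 4 has at least as many neighbours as members, so 4 is the minimum.

4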